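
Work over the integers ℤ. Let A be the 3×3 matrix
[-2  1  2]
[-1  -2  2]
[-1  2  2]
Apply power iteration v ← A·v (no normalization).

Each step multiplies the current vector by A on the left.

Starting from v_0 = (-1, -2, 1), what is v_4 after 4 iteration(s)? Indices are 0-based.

v_0 = (-1, -2, 1).
v_1 = A·v_0 = (2, 7, -1).
v_2 = A·v_1 = (1, -18, 10).
v_3 = A·v_2 = (0, 55, -17).
v_4 = A·v_3 = (21, -144, 76).

v_4 = (21, -144, 76)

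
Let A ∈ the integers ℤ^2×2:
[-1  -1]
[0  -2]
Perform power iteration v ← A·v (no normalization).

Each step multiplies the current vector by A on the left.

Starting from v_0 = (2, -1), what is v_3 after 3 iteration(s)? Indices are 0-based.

v_3 = (5, 8)

v_0 = (2, -1).
v_1 = A·v_0 = (-1, 2).
v_2 = A·v_1 = (-1, -4).
v_3 = A·v_2 = (5, 8).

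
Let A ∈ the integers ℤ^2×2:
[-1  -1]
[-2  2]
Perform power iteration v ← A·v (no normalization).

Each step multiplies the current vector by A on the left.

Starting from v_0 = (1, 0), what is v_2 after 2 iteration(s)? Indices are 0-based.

v_2 = (3, -2)

v_0 = (1, 0).
v_1 = A·v_0 = (-1, -2).
v_2 = A·v_1 = (3, -2).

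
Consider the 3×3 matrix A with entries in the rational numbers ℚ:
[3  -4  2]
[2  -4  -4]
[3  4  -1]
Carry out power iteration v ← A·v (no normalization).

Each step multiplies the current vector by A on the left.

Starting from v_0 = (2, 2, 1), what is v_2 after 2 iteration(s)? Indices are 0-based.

v_2 = (58, -20, -45)

v_0 = (2, 2, 1).
v_1 = A·v_0 = (0, -8, 13).
v_2 = A·v_1 = (58, -20, -45).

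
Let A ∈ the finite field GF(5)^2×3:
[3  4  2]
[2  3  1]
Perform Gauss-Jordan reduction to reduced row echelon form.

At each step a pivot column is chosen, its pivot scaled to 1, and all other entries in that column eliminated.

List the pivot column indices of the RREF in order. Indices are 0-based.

pivot(0,0)=3: scale R0 → (1, 3, 4)
  clear (1,0): R1 −= (2)R0 → (0, 2, 3)
pivot(1,1)=2: scale R1 → (0, 1, 4)
  clear (0,1): R0 −= (3)R1 → (1, 0, 2)

pivot columns: 0, 1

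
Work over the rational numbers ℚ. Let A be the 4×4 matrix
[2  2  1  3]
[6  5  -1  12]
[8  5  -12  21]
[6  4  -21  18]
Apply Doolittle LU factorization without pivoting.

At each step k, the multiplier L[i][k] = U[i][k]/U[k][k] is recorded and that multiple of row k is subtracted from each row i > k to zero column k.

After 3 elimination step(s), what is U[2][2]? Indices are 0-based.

[col 0] pivot 2
  R1 -= 3*R0 → (0, -1, -4, 3)  (L[1][0] := 3)
  R2 -= 4*R0 → (0, -3, -16, 9)  (L[2][0] := 4)
  R3 -= 3*R0 → (0, -2, -24, 9)  (L[3][0] := 3)
[col 1] pivot -1
  R2 -= 3*R1 → (0, 0, -4, 0)  (L[2][1] := 3)
  R3 -= 2*R1 → (0, 0, -16, 3)  (L[3][1] := 2)
[col 2] pivot -4
  R3 -= 4*R2 → (0, 0, 0, 3)  (L[3][2] := 4)

U[2][2] = -4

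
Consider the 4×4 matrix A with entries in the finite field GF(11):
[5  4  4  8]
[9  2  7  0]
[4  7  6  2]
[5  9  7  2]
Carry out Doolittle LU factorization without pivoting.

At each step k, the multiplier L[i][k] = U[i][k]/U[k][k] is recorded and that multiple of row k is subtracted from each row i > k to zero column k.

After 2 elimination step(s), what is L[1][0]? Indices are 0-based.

L[1][0] = 4

k=0: U[0][0]=5
  eliminate (1,0): mult=4, new row 1: (0, 8, 2, 1); set L[1][0]=4
  eliminate (2,0): mult=3, new row 2: (0, 6, 5, 0); set L[2][0]=3
  eliminate (3,0): mult=1, new row 3: (0, 5, 3, 5); set L[3][0]=1
k=1: U[1][1]=8
  eliminate (2,1): mult=9, new row 2: (0, 0, 9, 2); set L[2][1]=9
  eliminate (3,1): mult=2, new row 3: (0, 0, 10, 3); set L[3][1]=2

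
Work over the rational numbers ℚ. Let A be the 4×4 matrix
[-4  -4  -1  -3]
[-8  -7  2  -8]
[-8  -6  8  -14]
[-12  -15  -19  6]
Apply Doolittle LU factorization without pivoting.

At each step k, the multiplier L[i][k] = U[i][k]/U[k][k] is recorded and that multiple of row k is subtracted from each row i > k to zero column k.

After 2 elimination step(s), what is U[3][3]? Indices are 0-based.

U[3][3] = 9

Step 1: pivot at (0,0) is -4.
  row1 ← row1 − (2)·row0  ⇒  L[1][0]=2, U row1=(0, 1, 4, -2)
  row2 ← row2 − (2)·row0  ⇒  L[2][0]=2, U row2=(0, 2, 10, -8)
  row3 ← row3 − (3)·row0  ⇒  L[3][0]=3, U row3=(0, -3, -16, 15)
Step 2: pivot at (1,1) is 1.
  row2 ← row2 − (2)·row1  ⇒  L[2][1]=2, U row2=(0, 0, 2, -4)
  row3 ← row3 − (-3)·row1  ⇒  L[3][1]=-3, U row3=(0, 0, -4, 9)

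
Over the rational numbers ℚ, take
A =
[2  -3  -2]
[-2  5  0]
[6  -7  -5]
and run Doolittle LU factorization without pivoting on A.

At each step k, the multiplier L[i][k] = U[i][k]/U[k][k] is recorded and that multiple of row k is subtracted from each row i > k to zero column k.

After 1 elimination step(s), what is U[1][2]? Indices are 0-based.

k=0: U[0][0]=2
  eliminate (1,0): mult=-1, new row 1: (0, 2, -2); set L[1][0]=-1
  eliminate (2,0): mult=3, new row 2: (0, 2, 1); set L[2][0]=3

U[1][2] = -2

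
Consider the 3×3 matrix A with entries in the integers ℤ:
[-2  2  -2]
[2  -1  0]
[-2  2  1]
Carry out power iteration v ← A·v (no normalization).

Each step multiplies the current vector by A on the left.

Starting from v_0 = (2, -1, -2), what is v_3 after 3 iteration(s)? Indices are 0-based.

v_3 = (-90, 69, -72)

v_0 = (2, -1, -2).
v_1 = A·v_0 = (-2, 5, -8).
v_2 = A·v_1 = (30, -9, 6).
v_3 = A·v_2 = (-90, 69, -72).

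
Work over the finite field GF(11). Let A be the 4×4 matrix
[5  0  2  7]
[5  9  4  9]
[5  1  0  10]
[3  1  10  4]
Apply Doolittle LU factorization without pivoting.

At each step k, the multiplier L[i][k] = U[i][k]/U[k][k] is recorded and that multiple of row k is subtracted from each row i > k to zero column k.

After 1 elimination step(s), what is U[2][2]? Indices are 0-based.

Step 1: pivot at (0,0) is 5.
  row1 ← row1 − (1)·row0  ⇒  L[1][0]=1, U row1=(0, 9, 2, 2)
  row2 ← row2 − (1)·row0  ⇒  L[2][0]=1, U row2=(0, 1, 9, 3)
  row3 ← row3 − (5)·row0  ⇒  L[3][0]=5, U row3=(0, 1, 0, 2)

U[2][2] = 9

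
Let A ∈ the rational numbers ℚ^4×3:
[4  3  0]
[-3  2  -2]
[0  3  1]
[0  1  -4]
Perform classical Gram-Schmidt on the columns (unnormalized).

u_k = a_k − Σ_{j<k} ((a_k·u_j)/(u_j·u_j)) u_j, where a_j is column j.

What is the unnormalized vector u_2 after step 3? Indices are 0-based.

u_2 = (-27/77, -36/77, 146/77, -285/77)

Step 1: u_0 = a_0 = (4, -3, 0, 0).
Step 2: u_1 = a_1 − (6/25)·u_0 = (51/25, 68/25, 3, 1).
Step 3: u_2 = a_2 − (6/25)·u_0 − (-23/77)·u_1 = (-27/77, -36/77, 146/77, -285/77).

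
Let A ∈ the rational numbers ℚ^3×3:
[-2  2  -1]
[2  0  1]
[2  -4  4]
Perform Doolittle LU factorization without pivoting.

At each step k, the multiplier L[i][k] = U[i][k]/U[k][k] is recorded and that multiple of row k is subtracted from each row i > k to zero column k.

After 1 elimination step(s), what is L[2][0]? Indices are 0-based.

L[2][0] = -1

k=0: U[0][0]=-2
  eliminate (1,0): mult=-1, new row 1: (0, 2, 0); set L[1][0]=-1
  eliminate (2,0): mult=-1, new row 2: (0, -2, 3); set L[2][0]=-1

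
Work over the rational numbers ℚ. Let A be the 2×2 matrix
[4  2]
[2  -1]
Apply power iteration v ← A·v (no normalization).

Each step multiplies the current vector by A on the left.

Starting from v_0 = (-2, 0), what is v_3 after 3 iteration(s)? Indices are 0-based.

v_0 = (-2, 0).
v_1 = A·v_0 = (-8, -4).
v_2 = A·v_1 = (-40, -12).
v_3 = A·v_2 = (-184, -68).

v_3 = (-184, -68)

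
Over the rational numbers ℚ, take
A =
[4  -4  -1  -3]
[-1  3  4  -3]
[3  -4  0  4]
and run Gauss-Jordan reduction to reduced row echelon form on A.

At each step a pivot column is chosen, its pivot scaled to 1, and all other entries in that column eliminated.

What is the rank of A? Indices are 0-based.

step 1: normalize row 0 (÷4) = (1, -1, -1/4, -3/4)
  row 1: subtract -1×row0 = (0, 2, 15/4, -15/4)
  row 2: subtract 3×row0 = (0, -1, 3/4, 25/4)
step 2: normalize row 1 (÷2) = (0, 1, 15/8, -15/8)
  row 0: subtract -1×row1 = (1, 0, 13/8, -21/8)
  row 2: subtract -1×row1 = (0, 0, 21/8, 35/8)
step 3: normalize row 2 (÷21/8) = (0, 0, 1, 5/3)
  row 0: subtract 13/8×row2 = (1, 0, 0, -16/3)
  row 1: subtract 15/8×row2 = (0, 1, 0, -5)

rank = 3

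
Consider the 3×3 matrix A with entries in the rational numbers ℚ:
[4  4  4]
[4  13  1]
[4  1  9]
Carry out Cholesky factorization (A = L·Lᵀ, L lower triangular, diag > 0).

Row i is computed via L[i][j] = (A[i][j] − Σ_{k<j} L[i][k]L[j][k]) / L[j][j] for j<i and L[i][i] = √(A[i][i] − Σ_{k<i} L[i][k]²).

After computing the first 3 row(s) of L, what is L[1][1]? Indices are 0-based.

L[1][1] = 3

Step 1: L[0][0] = √(4) = 2.
  L[1][0] = (4) / L[0][0] = 2.
Step 2: L[1][1] = √(9) = 3.
  L[2][0] = (4) / L[0][0] = 2.
  L[2][1] = (-3) / L[1][1] = -1.
Step 3: L[2][2] = √(4) = 2.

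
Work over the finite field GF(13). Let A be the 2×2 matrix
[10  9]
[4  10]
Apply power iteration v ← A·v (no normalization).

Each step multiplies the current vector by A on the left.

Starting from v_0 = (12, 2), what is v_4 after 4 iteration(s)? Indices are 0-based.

v_0 = (12, 2).
v_1 = A·v_0 = (8, 3).
v_2 = A·v_1 = (3, 10).
v_3 = A·v_2 = (3, 8).
v_4 = A·v_3 = (11, 1).

v_4 = (11, 1)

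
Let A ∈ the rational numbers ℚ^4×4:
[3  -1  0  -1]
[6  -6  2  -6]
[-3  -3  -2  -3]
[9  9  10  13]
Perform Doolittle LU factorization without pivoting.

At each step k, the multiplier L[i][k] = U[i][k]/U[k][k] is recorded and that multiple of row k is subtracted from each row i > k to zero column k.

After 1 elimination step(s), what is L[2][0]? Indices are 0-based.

L[2][0] = -1

Step 1: pivot at (0,0) is 3.
  row1 ← row1 − (2)·row0  ⇒  L[1][0]=2, U row1=(0, -4, 2, -4)
  row2 ← row2 − (-1)·row0  ⇒  L[2][0]=-1, U row2=(0, -4, -2, -4)
  row3 ← row3 − (3)·row0  ⇒  L[3][0]=3, U row3=(0, 12, 10, 16)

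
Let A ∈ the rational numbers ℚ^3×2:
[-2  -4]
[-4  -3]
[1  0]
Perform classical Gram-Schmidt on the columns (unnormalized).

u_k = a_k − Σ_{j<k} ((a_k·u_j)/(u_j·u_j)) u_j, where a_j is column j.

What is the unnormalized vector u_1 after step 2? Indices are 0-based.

u_1 = (-44/21, 17/21, -20/21)

Step 1: u_0 = a_0 = (-2, -4, 1).
Step 2: u_1 = a_1 − (20/21)·u_0 = (-44/21, 17/21, -20/21).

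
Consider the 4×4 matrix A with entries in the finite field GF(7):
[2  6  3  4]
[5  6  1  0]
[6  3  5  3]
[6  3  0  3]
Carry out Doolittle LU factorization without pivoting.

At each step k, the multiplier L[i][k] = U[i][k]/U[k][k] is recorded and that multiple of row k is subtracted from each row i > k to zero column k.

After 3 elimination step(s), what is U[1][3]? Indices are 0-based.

[col 0] pivot 2
  R1 -= 6*R0 → (0, 5, 4, 4)  (L[1][0] := 6)
  R2 -= 3*R0 → (0, 6, 3, 5)  (L[2][0] := 3)
  R3 -= 3*R0 → (0, 6, 5, 5)  (L[3][0] := 3)
[col 1] pivot 5
  R2 -= 4*R1 → (0, 0, 1, 3)  (L[2][1] := 4)
  R3 -= 4*R1 → (0, 0, 3, 3)  (L[3][1] := 4)
[col 2] pivot 1
  R3 -= 3*R2 → (0, 0, 0, 1)  (L[3][2] := 3)

U[1][3] = 4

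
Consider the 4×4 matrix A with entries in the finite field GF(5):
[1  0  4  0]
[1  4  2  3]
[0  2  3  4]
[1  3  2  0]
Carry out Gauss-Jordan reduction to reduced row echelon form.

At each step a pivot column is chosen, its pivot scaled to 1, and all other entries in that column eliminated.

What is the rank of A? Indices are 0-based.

rank = 4

pivot(0,0)=1: scale R0 → (1, 0, 4, 0)
  clear (1,0): R1 −= (1)R0 → (0, 4, 3, 3)
  clear (3,0): R3 −= (1)R0 → (0, 3, 3, 0)
pivot(1,1)=4: scale R1 → (0, 1, 2, 2)
  clear (2,1): R2 −= (2)R1 → (0, 0, 4, 0)
  clear (3,1): R3 −= (3)R1 → (0, 0, 2, 4)
pivot(2,2)=4: scale R2 → (0, 0, 1, 0)
  clear (0,2): R0 −= (4)R2 → (1, 0, 0, 0)
  clear (1,2): R1 −= (2)R2 → (0, 1, 0, 2)
  clear (3,2): R3 −= (2)R2 → (0, 0, 0, 4)
pivot(3,3)=4: scale R3 → (0, 0, 0, 1)
  clear (1,3): R1 −= (2)R3 → (0, 1, 0, 0)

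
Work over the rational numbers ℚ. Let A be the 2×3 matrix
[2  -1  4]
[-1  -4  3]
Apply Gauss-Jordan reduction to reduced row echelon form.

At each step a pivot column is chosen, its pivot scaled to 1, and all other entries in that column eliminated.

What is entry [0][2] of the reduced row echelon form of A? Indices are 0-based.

M[0][2] = 13/9

pivot(0,0)=2: scale R0 → (1, -1/2, 2)
  clear (1,0): R1 −= (-1)R0 → (0, -9/2, 5)
pivot(1,1)=-9/2: scale R1 → (0, 1, -10/9)
  clear (0,1): R0 −= (-1/2)R1 → (1, 0, 13/9)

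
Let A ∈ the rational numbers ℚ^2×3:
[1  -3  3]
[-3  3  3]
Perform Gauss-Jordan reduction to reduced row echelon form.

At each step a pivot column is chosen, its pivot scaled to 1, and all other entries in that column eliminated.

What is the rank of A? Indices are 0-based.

rank = 2

step 1: normalize row 0 (÷1) = (1, -3, 3)
  row 1: subtract -3×row0 = (0, -6, 12)
step 2: normalize row 1 (÷-6) = (0, 1, -2)
  row 0: subtract -3×row1 = (1, 0, -3)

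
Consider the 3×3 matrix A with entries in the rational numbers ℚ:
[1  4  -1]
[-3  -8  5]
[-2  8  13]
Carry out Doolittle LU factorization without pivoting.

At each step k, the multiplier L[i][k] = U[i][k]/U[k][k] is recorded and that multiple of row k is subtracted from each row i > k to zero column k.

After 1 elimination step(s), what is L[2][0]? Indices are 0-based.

[col 0] pivot 1
  R1 -= -3*R0 → (0, 4, 2)  (L[1][0] := -3)
  R2 -= -2*R0 → (0, 16, 11)  (L[2][0] := -2)

L[2][0] = -2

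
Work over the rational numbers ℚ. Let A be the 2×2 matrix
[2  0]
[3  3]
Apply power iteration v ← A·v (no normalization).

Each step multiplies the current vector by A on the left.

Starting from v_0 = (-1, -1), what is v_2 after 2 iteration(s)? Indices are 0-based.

v_0 = (-1, -1).
v_1 = A·v_0 = (-2, -6).
v_2 = A·v_1 = (-4, -24).

v_2 = (-4, -24)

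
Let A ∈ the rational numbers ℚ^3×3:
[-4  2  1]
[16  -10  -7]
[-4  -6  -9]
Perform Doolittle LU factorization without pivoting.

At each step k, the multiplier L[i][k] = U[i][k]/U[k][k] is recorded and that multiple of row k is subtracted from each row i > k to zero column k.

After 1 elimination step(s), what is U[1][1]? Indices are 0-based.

U[1][1] = -2

[col 0] pivot -4
  R1 -= -4*R0 → (0, -2, -3)  (L[1][0] := -4)
  R2 -= 1*R0 → (0, -8, -10)  (L[2][0] := 1)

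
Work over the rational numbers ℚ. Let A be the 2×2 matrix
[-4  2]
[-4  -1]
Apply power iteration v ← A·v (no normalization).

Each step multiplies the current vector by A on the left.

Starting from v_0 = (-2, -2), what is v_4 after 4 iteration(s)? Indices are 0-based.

v_0 = (-2, -2).
v_1 = A·v_0 = (4, 10).
v_2 = A·v_1 = (4, -26).
v_3 = A·v_2 = (-68, 10).
v_4 = A·v_3 = (292, 262).

v_4 = (292, 262)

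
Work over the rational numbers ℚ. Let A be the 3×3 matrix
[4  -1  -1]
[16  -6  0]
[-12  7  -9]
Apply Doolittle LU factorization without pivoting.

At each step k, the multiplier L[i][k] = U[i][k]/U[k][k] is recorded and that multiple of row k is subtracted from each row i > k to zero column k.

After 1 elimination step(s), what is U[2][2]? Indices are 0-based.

U[2][2] = -12

[col 0] pivot 4
  R1 -= 4*R0 → (0, -2, 4)  (L[1][0] := 4)
  R2 -= -3*R0 → (0, 4, -12)  (L[2][0] := -3)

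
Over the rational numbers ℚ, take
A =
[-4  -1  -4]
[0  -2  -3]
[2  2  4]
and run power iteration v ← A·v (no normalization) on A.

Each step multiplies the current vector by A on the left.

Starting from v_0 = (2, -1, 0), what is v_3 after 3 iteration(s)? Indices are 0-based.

v_3 = (-54, 26, 8)

v_0 = (2, -1, 0).
v_1 = A·v_0 = (-7, 2, 2).
v_2 = A·v_1 = (18, -10, -2).
v_3 = A·v_2 = (-54, 26, 8).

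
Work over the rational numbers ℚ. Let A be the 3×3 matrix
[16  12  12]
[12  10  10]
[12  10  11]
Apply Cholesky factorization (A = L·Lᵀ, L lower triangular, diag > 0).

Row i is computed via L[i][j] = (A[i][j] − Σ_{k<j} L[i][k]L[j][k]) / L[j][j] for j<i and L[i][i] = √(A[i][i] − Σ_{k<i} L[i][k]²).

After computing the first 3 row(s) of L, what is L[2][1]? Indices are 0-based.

Step 1: L[0][0] = √(16) = 4.
  L[1][0] = (12) / L[0][0] = 3.
Step 2: L[1][1] = √(1) = 1.
  L[2][0] = (12) / L[0][0] = 3.
  L[2][1] = (1) / L[1][1] = 1.
Step 3: L[2][2] = √(1) = 1.

L[2][1] = 1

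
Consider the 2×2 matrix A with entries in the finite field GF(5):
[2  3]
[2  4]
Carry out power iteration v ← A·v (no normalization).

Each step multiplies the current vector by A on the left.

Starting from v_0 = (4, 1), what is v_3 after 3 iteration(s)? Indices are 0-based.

v_3 = (1, 1)

v_0 = (4, 1).
v_1 = A·v_0 = (1, 2).
v_2 = A·v_1 = (3, 0).
v_3 = A·v_2 = (1, 1).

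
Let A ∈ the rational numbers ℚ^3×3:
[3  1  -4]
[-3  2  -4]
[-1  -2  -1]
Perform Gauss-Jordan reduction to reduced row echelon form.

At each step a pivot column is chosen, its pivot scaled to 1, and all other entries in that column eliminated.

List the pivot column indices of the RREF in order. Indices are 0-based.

pivot(0,0)=3: scale R0 → (1, 1/3, -4/3)
  clear (1,0): R1 −= (-3)R0 → (0, 3, -8)
  clear (2,0): R2 −= (-1)R0 → (0, -5/3, -7/3)
pivot(1,1)=3: scale R1 → (0, 1, -8/3)
  clear (0,1): R0 −= (1/3)R1 → (1, 0, -4/9)
  clear (2,1): R2 −= (-5/3)R1 → (0, 0, -61/9)
pivot(2,2)=-61/9: scale R2 → (0, 0, 1)
  clear (0,2): R0 −= (-4/9)R2 → (1, 0, 0)
  clear (1,2): R1 −= (-8/3)R2 → (0, 1, 0)

pivot columns: 0, 1, 2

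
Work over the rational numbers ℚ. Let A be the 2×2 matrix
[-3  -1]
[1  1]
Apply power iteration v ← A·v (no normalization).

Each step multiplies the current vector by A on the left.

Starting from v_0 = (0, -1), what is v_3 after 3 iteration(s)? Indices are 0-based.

v_3 = (6, -2)

v_0 = (0, -1).
v_1 = A·v_0 = (1, -1).
v_2 = A·v_1 = (-2, 0).
v_3 = A·v_2 = (6, -2).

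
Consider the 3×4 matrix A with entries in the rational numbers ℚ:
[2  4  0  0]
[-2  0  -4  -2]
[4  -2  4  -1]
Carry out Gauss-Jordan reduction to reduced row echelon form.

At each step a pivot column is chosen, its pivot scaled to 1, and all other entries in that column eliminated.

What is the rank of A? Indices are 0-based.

rank = 3

pivot(0,0)=2: scale R0 → (1, 2, 0, 0)
  clear (1,0): R1 −= (-2)R0 → (0, 4, -4, -2)
  clear (2,0): R2 −= (4)R0 → (0, -10, 4, -1)
pivot(1,1)=4: scale R1 → (0, 1, -1, -1/2)
  clear (0,1): R0 −= (2)R1 → (1, 0, 2, 1)
  clear (2,1): R2 −= (-10)R1 → (0, 0, -6, -6)
pivot(2,2)=-6: scale R2 → (0, 0, 1, 1)
  clear (0,2): R0 −= (2)R2 → (1, 0, 0, -1)
  clear (1,2): R1 −= (-1)R2 → (0, 1, 0, 1/2)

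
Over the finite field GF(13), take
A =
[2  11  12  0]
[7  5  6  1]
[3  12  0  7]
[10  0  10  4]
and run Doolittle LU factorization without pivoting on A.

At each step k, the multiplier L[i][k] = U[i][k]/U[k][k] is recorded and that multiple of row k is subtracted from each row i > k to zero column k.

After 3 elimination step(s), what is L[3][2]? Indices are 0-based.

L[3][2] = 6

Step 1: pivot at (0,0) is 2.
  row1 ← row1 − (10)·row0  ⇒  L[1][0]=10, U row1=(0, 12, 3, 1)
  row2 ← row2 − (8)·row0  ⇒  L[2][0]=8, U row2=(0, 2, 8, 7)
  row3 ← row3 − (5)·row0  ⇒  L[3][0]=5, U row3=(0, 10, 2, 4)
Step 2: pivot at (1,1) is 12.
  row2 ← row2 − (11)·row1  ⇒  L[2][1]=11, U row2=(0, 0, 1, 9)
  row3 ← row3 − (3)·row1  ⇒  L[3][1]=3, U row3=(0, 0, 6, 1)
Step 3: pivot at (2,2) is 1.
  row3 ← row3 − (6)·row2  ⇒  L[3][2]=6, U row3=(0, 0, 0, 12)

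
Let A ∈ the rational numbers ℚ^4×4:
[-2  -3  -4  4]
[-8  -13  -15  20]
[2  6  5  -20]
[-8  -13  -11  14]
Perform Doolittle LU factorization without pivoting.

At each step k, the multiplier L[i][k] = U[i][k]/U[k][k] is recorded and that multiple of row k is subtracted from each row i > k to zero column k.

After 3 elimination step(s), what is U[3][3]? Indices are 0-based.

[col 0] pivot -2
  R1 -= 4*R0 → (0, -1, 1, 4)  (L[1][0] := 4)
  R2 -= -1*R0 → (0, 3, 1, -16)  (L[2][0] := -1)
  R3 -= 4*R0 → (0, -1, 5, -2)  (L[3][0] := 4)
[col 1] pivot -1
  R2 -= -3*R1 → (0, 0, 4, -4)  (L[2][1] := -3)
  R3 -= 1*R1 → (0, 0, 4, -6)  (L[3][1] := 1)
[col 2] pivot 4
  R3 -= 1*R2 → (0, 0, 0, -2)  (L[3][2] := 1)

U[3][3] = -2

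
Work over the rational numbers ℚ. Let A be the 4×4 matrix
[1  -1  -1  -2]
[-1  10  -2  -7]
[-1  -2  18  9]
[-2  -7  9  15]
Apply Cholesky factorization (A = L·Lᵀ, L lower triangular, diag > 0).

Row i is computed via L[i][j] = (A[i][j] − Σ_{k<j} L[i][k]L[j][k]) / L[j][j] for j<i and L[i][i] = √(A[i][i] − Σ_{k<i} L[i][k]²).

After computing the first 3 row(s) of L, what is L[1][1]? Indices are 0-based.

L[1][1] = 3

Step 1: L[0][0] = √(1) = 1.
  L[1][0] = (-1) / L[0][0] = -1.
Step 2: L[1][1] = √(9) = 3.
  L[2][0] = (-1) / L[0][0] = -1.
  L[2][1] = (-3) / L[1][1] = -1.
Step 3: L[2][2] = √(16) = 4.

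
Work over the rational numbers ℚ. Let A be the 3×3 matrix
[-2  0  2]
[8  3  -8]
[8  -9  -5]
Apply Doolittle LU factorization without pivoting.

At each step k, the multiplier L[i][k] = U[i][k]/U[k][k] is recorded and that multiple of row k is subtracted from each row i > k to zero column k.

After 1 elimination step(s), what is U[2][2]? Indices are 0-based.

[col 0] pivot -2
  R1 -= -4*R0 → (0, 3, 0)  (L[1][0] := -4)
  R2 -= -4*R0 → (0, -9, 3)  (L[2][0] := -4)

U[2][2] = 3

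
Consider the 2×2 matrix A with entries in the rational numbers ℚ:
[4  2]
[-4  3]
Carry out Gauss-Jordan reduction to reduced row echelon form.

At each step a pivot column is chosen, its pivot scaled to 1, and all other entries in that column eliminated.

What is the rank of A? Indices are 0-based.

rank = 2

step 1: normalize row 0 (÷4) = (1, 1/2)
  row 1: subtract -4×row0 = (0, 5)
step 2: normalize row 1 (÷5) = (0, 1)
  row 0: subtract 1/2×row1 = (1, 0)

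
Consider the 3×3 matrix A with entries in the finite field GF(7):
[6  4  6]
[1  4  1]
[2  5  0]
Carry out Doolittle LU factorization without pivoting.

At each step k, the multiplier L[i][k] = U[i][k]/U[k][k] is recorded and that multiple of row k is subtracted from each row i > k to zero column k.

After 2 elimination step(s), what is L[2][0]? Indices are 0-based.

L[2][0] = 5

k=0: U[0][0]=6
  eliminate (1,0): mult=6, new row 1: (0, 1, 0); set L[1][0]=6
  eliminate (2,0): mult=5, new row 2: (0, 6, 5); set L[2][0]=5
k=1: U[1][1]=1
  eliminate (2,1): mult=6, new row 2: (0, 0, 5); set L[2][1]=6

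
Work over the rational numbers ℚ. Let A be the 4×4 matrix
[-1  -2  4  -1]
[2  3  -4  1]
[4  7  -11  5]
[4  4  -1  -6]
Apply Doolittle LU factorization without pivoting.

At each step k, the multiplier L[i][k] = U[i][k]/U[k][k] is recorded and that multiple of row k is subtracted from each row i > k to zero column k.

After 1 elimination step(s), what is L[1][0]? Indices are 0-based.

L[1][0] = -2

k=0: U[0][0]=-1
  eliminate (1,0): mult=-2, new row 1: (0, -1, 4, -1); set L[1][0]=-2
  eliminate (2,0): mult=-4, new row 2: (0, -1, 5, 1); set L[2][0]=-4
  eliminate (3,0): mult=-4, new row 3: (0, -4, 15, -10); set L[3][0]=-4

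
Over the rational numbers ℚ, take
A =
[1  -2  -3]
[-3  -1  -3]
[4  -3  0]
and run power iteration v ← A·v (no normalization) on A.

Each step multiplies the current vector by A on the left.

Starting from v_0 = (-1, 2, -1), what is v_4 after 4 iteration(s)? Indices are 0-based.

v_0 = (-1, 2, -1).
v_1 = A·v_0 = (-2, 4, -10).
v_2 = A·v_1 = (20, 32, -20).
v_3 = A·v_2 = (16, -32, -16).
v_4 = A·v_3 = (128, 32, 160).

v_4 = (128, 32, 160)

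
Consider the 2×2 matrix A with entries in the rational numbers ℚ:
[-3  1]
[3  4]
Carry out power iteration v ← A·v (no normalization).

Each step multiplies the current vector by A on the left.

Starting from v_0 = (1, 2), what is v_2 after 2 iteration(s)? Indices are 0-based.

v_2 = (14, 41)

v_0 = (1, 2).
v_1 = A·v_0 = (-1, 11).
v_2 = A·v_1 = (14, 41).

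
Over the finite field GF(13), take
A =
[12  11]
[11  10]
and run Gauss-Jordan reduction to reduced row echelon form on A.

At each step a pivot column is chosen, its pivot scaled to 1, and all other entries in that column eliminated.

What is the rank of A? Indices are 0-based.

pivot(0,0)=12: scale R0 → (1, 2)
  clear (1,0): R1 −= (11)R0 → (0, 1)
pivot(1,1)=1: scale R1 → (0, 1)
  clear (0,1): R0 −= (2)R1 → (1, 0)

rank = 2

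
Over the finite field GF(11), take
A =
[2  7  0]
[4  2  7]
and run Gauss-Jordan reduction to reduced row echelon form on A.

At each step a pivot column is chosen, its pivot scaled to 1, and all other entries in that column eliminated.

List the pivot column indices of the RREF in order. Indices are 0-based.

pivot columns: 0, 1

step 1: normalize row 0 (÷2) = (1, 9, 0)
  row 1: subtract 4×row0 = (0, 10, 7)
step 2: normalize row 1 (÷10) = (0, 1, 4)
  row 0: subtract 9×row1 = (1, 0, 8)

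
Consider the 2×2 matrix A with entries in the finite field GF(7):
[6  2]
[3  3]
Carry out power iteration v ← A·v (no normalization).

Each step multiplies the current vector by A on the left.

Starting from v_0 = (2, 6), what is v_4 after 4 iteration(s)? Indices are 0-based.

v_0 = (2, 6).
v_1 = A·v_0 = (3, 3).
v_2 = A·v_1 = (3, 4).
v_3 = A·v_2 = (5, 0).
v_4 = A·v_3 = (2, 1).

v_4 = (2, 1)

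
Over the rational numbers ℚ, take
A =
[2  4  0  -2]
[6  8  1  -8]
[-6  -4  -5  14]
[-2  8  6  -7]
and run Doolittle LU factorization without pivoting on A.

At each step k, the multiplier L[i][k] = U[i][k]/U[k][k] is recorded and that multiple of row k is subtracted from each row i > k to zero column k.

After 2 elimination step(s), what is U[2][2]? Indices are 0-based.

U[2][2] = -3

Step 1: pivot at (0,0) is 2.
  row1 ← row1 − (3)·row0  ⇒  L[1][0]=3, U row1=(0, -4, 1, -2)
  row2 ← row2 − (-3)·row0  ⇒  L[2][0]=-3, U row2=(0, 8, -5, 8)
  row3 ← row3 − (-1)·row0  ⇒  L[3][0]=-1, U row3=(0, 12, 6, -9)
Step 2: pivot at (1,1) is -4.
  row2 ← row2 − (-2)·row1  ⇒  L[2][1]=-2, U row2=(0, 0, -3, 4)
  row3 ← row3 − (-3)·row1  ⇒  L[3][1]=-3, U row3=(0, 0, 9, -15)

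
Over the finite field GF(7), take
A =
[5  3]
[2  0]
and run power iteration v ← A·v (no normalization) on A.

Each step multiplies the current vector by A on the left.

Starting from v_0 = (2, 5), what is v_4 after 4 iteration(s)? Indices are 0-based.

v_0 = (2, 5).
v_1 = A·v_0 = (4, 4).
v_2 = A·v_1 = (4, 1).
v_3 = A·v_2 = (2, 1).
v_4 = A·v_3 = (6, 4).

v_4 = (6, 4)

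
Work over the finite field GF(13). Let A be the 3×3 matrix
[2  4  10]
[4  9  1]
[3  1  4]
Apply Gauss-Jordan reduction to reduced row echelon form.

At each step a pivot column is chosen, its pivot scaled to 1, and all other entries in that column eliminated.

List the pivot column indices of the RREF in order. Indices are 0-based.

step 1: normalize row 0 (÷2) = (1, 2, 5)
  row 1: subtract 4×row0 = (0, 1, 7)
  row 2: subtract 3×row0 = (0, 8, 2)
step 2: normalize row 1 (÷1) = (0, 1, 7)
  row 0: subtract 2×row1 = (1, 0, 4)
  row 2: subtract 8×row1 = (0, 0, 11)
step 3: normalize row 2 (÷11) = (0, 0, 1)
  row 0: subtract 4×row2 = (1, 0, 0)
  row 1: subtract 7×row2 = (0, 1, 0)

pivot columns: 0, 1, 2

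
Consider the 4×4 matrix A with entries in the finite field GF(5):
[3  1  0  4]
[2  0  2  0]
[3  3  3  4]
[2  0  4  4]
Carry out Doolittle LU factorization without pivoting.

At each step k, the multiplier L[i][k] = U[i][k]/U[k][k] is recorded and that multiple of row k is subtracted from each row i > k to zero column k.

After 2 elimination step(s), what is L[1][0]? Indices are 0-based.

L[1][0] = 4

[col 0] pivot 3
  R1 -= 4*R0 → (0, 1, 2, 4)  (L[1][0] := 4)
  R2 -= 1*R0 → (0, 2, 3, 0)  (L[2][0] := 1)
  R3 -= 4*R0 → (0, 1, 4, 3)  (L[3][0] := 4)
[col 1] pivot 1
  R2 -= 2*R1 → (0, 0, 4, 2)  (L[2][1] := 2)
  R3 -= 1*R1 → (0, 0, 2, 4)  (L[3][1] := 1)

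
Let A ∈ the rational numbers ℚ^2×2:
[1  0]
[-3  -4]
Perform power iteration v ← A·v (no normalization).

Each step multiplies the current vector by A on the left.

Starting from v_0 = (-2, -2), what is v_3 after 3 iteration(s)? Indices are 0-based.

v_3 = (-2, 206)

v_0 = (-2, -2).
v_1 = A·v_0 = (-2, 14).
v_2 = A·v_1 = (-2, -50).
v_3 = A·v_2 = (-2, 206).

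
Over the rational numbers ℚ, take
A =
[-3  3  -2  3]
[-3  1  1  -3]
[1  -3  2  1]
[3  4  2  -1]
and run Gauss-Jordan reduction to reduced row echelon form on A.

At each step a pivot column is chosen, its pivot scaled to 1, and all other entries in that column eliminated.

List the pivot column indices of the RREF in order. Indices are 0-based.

[1] R0 /= -3  ⇒  (1, -1, 2/3, -1)
     R1 -= -3·R0  ⇒  (0, -2, 3, -6)
     R2 -= 1·R0  ⇒  (0, -2, 4/3, 2)
     R3 -= 3·R0  ⇒  (0, 7, 0, 2)
[2] R1 /= -2  ⇒  (0, 1, -3/2, 3)
     R0 -= -1·R1  ⇒  (1, 0, -5/6, 2)
     R2 -= -2·R1  ⇒  (0, 0, -5/3, 8)
     R3 -= 7·R1  ⇒  (0, 0, 21/2, -19)
[3] R2 /= -5/3  ⇒  (0, 0, 1, -24/5)
     R0 -= -5/6·R2  ⇒  (1, 0, 0, -2)
     R1 -= -3/2·R2  ⇒  (0, 1, 0, -21/5)
     R3 -= 21/2·R2  ⇒  (0, 0, 0, 157/5)
[4] R3 /= 157/5  ⇒  (0, 0, 0, 1)
     R0 -= -2·R3  ⇒  (1, 0, 0, 0)
     R1 -= -21/5·R3  ⇒  (0, 1, 0, 0)
     R2 -= -24/5·R3  ⇒  (0, 0, 1, 0)

pivot columns: 0, 1, 2, 3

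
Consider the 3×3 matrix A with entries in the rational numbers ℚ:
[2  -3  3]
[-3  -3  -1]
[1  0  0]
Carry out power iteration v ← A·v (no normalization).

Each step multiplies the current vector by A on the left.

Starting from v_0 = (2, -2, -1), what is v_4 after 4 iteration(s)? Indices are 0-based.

v_0 = (2, -2, -1).
v_1 = A·v_0 = (7, 1, 2).
v_2 = A·v_1 = (17, -26, 7).
v_3 = A·v_2 = (133, 20, 17).
v_4 = A·v_3 = (257, -476, 133).

v_4 = (257, -476, 133)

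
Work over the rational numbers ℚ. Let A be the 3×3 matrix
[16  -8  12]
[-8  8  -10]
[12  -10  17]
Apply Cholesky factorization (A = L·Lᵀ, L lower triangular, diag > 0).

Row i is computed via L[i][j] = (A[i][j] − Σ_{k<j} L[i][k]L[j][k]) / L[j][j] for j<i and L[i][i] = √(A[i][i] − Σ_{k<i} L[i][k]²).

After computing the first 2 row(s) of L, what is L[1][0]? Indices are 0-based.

Step 1: L[0][0] = √(16) = 4.
  L[1][0] = (-8) / L[0][0] = -2.
Step 2: L[1][1] = √(4) = 2.

L[1][0] = -2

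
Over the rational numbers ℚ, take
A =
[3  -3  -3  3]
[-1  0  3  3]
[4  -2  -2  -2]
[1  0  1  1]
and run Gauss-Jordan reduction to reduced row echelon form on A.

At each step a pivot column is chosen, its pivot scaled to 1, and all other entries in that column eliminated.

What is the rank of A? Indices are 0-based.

rank = 4

step 1: normalize row 0 (÷3) = (1, -1, -1, 1)
  row 1: subtract -1×row0 = (0, -1, 2, 4)
  row 2: subtract 4×row0 = (0, 2, 2, -6)
  row 3: subtract 1×row0 = (0, 1, 2, 0)
step 2: normalize row 1 (÷-1) = (0, 1, -2, -4)
  row 0: subtract -1×row1 = (1, 0, -3, -3)
  row 2: subtract 2×row1 = (0, 0, 6, 2)
  row 3: subtract 1×row1 = (0, 0, 4, 4)
step 3: normalize row 2 (÷6) = (0, 0, 1, 1/3)
  row 0: subtract -3×row2 = (1, 0, 0, -2)
  row 1: subtract -2×row2 = (0, 1, 0, -10/3)
  row 3: subtract 4×row2 = (0, 0, 0, 8/3)
step 4: normalize row 3 (÷8/3) = (0, 0, 0, 1)
  row 0: subtract -2×row3 = (1, 0, 0, 0)
  row 1: subtract -10/3×row3 = (0, 1, 0, 0)
  row 2: subtract 1/3×row3 = (0, 0, 1, 0)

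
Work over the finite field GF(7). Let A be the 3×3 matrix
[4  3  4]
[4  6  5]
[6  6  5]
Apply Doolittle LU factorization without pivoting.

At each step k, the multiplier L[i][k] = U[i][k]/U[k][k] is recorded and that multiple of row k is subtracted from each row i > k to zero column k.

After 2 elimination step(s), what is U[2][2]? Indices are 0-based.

k=0: U[0][0]=4
  eliminate (1,0): mult=1, new row 1: (0, 3, 1); set L[1][0]=1
  eliminate (2,0): mult=5, new row 2: (0, 5, 6); set L[2][0]=5
k=1: U[1][1]=3
  eliminate (2,1): mult=4, new row 2: (0, 0, 2); set L[2][1]=4

U[2][2] = 2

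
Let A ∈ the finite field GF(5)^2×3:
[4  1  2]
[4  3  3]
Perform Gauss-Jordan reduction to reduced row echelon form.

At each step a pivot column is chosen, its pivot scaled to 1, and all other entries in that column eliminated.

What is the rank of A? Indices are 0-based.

[1] R0 /= 4  ⇒  (1, 4, 3)
     R1 -= 4·R0  ⇒  (0, 2, 1)
[2] R1 /= 2  ⇒  (0, 1, 3)
     R0 -= 4·R1  ⇒  (1, 0, 1)

rank = 2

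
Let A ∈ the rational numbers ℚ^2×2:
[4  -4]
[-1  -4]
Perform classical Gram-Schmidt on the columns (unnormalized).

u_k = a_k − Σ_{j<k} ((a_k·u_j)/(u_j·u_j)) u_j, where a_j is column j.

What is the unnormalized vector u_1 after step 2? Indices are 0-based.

u_1 = (-20/17, -80/17)

Step 1: u_0 = a_0 = (4, -1).
Step 2: u_1 = a_1 − (-12/17)·u_0 = (-20/17, -80/17).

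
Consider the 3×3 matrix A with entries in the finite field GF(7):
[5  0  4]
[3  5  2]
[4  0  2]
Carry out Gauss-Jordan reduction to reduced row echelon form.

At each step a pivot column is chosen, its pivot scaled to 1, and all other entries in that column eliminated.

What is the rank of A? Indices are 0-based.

pivot(0,0)=5: scale R0 → (1, 0, 5)
  clear (1,0): R1 −= (3)R0 → (0, 5, 1)
  clear (2,0): R2 −= (4)R0 → (0, 0, 3)
pivot(1,1)=5: scale R1 → (0, 1, 3)
pivot(2,2)=3: scale R2 → (0, 0, 1)
  clear (0,2): R0 −= (5)R2 → (1, 0, 0)
  clear (1,2): R1 −= (3)R2 → (0, 1, 0)

rank = 3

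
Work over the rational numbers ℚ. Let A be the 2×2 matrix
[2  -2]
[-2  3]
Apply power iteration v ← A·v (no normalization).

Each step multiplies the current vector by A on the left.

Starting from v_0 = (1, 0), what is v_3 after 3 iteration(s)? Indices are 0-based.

v_3 = (36, -46)

v_0 = (1, 0).
v_1 = A·v_0 = (2, -2).
v_2 = A·v_1 = (8, -10).
v_3 = A·v_2 = (36, -46).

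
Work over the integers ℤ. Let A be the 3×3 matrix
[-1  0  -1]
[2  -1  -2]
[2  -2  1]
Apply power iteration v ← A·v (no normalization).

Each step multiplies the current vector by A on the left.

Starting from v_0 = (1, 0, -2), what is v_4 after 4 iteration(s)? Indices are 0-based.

v_4 = (-7, 8, -26)

v_0 = (1, 0, -2).
v_1 = A·v_0 = (1, 6, 0).
v_2 = A·v_1 = (-1, -4, -10).
v_3 = A·v_2 = (11, 22, -4).
v_4 = A·v_3 = (-7, 8, -26).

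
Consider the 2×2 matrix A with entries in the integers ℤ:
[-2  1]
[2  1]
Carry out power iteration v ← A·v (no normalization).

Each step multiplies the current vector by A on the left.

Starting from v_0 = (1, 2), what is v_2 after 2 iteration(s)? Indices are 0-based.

v_0 = (1, 2).
v_1 = A·v_0 = (0, 4).
v_2 = A·v_1 = (4, 4).

v_2 = (4, 4)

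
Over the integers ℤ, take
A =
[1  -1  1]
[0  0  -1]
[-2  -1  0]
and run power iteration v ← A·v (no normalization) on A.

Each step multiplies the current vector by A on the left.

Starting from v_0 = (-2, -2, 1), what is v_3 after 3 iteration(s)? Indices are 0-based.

v_0 = (-2, -2, 1).
v_1 = A·v_0 = (1, -1, 6).
v_2 = A·v_1 = (8, -6, -1).
v_3 = A·v_2 = (13, 1, -10).

v_3 = (13, 1, -10)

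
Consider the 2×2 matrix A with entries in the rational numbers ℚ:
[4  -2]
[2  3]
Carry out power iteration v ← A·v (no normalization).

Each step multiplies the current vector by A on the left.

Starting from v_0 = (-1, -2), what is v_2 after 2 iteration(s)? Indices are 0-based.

v_0 = (-1, -2).
v_1 = A·v_0 = (0, -8).
v_2 = A·v_1 = (16, -24).

v_2 = (16, -24)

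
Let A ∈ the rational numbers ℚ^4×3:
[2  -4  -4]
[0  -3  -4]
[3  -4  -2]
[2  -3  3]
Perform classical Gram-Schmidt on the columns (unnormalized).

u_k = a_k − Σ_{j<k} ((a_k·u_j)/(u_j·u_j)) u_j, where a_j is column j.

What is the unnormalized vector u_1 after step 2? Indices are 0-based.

Step 1: u_0 = a_0 = (2, 0, 3, 2).
Step 2: u_1 = a_1 − (-26/17)·u_0 = (-16/17, -3, 10/17, 1/17).

u_1 = (-16/17, -3, 10/17, 1/17)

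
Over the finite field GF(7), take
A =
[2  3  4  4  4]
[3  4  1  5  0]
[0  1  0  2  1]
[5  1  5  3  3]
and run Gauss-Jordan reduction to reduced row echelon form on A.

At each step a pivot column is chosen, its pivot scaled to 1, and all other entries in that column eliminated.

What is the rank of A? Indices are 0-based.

rank = 4

step 1: normalize row 0 (÷2) = (1, 5, 2, 2, 2)
  row 1: subtract 3×row0 = (0, 3, 2, 6, 1)
  row 3: subtract 5×row0 = (0, 4, 2, 0, 0)
step 2: normalize row 1 (÷3) = (0, 1, 3, 2, 5)
  row 0: subtract 5×row1 = (1, 0, 1, 6, 5)
  row 2: subtract 1×row1 = (0, 0, 4, 0, 3)
  row 3: subtract 4×row1 = (0, 0, 4, 6, 1)
step 3: normalize row 2 (÷4) = (0, 0, 1, 0, 6)
  row 0: subtract 1×row2 = (1, 0, 0, 6, 6)
  row 1: subtract 3×row2 = (0, 1, 0, 2, 1)
  row 3: subtract 4×row2 = (0, 0, 0, 6, 5)
step 4: normalize row 3 (÷6) = (0, 0, 0, 1, 2)
  row 0: subtract 6×row3 = (1, 0, 0, 0, 1)
  row 1: subtract 2×row3 = (0, 1, 0, 0, 4)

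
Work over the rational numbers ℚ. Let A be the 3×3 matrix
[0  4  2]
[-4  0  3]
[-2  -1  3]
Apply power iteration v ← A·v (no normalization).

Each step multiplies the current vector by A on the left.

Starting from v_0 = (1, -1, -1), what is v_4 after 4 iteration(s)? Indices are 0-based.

v_4 = (822, -5, -46)

v_0 = (1, -1, -1).
v_1 = A·v_0 = (-6, -7, -4).
v_2 = A·v_1 = (-36, 12, 7).
v_3 = A·v_2 = (62, 165, 81).
v_4 = A·v_3 = (822, -5, -46).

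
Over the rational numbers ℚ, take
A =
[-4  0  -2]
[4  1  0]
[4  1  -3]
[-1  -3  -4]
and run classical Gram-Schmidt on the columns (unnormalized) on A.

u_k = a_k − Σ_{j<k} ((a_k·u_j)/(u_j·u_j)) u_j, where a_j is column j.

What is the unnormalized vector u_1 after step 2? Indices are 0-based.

Step 1: u_0 = a_0 = (-4, 4, 4, -1).
Step 2: u_1 = a_1 − (11/49)·u_0 = (44/49, 5/49, 5/49, -136/49).

u_1 = (44/49, 5/49, 5/49, -136/49)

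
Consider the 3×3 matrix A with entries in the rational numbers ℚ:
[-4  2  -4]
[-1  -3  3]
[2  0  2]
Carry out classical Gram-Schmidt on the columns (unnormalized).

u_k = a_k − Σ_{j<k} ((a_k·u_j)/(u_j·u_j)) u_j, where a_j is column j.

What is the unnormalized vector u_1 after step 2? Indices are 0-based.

u_1 = (22/21, -68/21, 10/21)

Step 1: u_0 = a_0 = (-4, -1, 2).
Step 2: u_1 = a_1 − (-5/21)·u_0 = (22/21, -68/21, 10/21).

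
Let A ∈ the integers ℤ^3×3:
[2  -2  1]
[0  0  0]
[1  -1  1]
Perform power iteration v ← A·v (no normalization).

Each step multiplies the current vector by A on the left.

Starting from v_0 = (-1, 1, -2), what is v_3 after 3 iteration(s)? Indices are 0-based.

v_3 = (-42, 0, -26)

v_0 = (-1, 1, -2).
v_1 = A·v_0 = (-6, 0, -4).
v_2 = A·v_1 = (-16, 0, -10).
v_3 = A·v_2 = (-42, 0, -26).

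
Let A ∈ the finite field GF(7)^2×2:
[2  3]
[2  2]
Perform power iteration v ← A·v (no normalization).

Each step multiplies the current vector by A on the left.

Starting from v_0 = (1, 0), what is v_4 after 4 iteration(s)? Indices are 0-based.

v_4 = (0, 6)

v_0 = (1, 0).
v_1 = A·v_0 = (2, 2).
v_2 = A·v_1 = (3, 1).
v_3 = A·v_2 = (2, 1).
v_4 = A·v_3 = (0, 6).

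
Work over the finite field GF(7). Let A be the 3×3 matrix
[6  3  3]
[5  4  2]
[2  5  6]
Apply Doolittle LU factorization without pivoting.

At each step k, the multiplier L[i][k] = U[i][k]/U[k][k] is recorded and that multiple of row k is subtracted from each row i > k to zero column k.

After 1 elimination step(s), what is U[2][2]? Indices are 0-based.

U[2][2] = 5

Step 1: pivot at (0,0) is 6.
  row1 ← row1 − (2)·row0  ⇒  L[1][0]=2, U row1=(0, 5, 3)
  row2 ← row2 − (5)·row0  ⇒  L[2][0]=5, U row2=(0, 4, 5)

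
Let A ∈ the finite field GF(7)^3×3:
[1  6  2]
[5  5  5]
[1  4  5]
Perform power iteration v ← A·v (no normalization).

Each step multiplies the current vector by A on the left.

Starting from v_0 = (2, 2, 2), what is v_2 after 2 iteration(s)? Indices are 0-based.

v_2 = (0, 4, 0)

v_0 = (2, 2, 2).
v_1 = A·v_0 = (4, 2, 6).
v_2 = A·v_1 = (0, 4, 0).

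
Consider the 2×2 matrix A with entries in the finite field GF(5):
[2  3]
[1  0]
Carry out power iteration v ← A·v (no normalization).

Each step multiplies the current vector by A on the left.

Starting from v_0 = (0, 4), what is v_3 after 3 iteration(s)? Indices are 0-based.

v_3 = (4, 4)

v_0 = (0, 4).
v_1 = A·v_0 = (2, 0).
v_2 = A·v_1 = (4, 2).
v_3 = A·v_2 = (4, 4).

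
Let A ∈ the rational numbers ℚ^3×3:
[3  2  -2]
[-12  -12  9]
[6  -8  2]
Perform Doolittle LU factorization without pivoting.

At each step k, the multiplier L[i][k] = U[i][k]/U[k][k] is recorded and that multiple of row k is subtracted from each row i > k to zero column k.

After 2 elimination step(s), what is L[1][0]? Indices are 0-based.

L[1][0] = -4

k=0: U[0][0]=3
  eliminate (1,0): mult=-4, new row 1: (0, -4, 1); set L[1][0]=-4
  eliminate (2,0): mult=2, new row 2: (0, -12, 6); set L[2][0]=2
k=1: U[1][1]=-4
  eliminate (2,1): mult=3, new row 2: (0, 0, 3); set L[2][1]=3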